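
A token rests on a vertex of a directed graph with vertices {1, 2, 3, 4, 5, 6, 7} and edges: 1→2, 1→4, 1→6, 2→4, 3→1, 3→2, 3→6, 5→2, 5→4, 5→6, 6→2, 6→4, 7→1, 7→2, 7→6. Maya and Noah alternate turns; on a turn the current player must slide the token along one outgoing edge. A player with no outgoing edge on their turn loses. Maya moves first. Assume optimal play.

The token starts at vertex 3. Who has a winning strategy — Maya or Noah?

Noah wins.

Classify positions by backward induction: terminal positions (no move available) are L. From any other position, the mover wins iff some move reaches an L.
Every edge goes from a vertex to one that appears earlier in the order 4, 2, 6, 1, 7, 5, 3, so processing vertices in that order labels each vertex after all of its successors.
4: no outgoing edge → L
2: reaches L-position 4 → W
6: reaches L-position 4 → W
1: reaches L-position 4 → W
7: only reaches 1(W), 6(W), 2(W), all W → L
5: reaches L-position 4 → W
3: only reaches 1(W), 6(W), 2(W), all W → L
The starting position 3 is L: whatever Maya does, the opponent receives a W position.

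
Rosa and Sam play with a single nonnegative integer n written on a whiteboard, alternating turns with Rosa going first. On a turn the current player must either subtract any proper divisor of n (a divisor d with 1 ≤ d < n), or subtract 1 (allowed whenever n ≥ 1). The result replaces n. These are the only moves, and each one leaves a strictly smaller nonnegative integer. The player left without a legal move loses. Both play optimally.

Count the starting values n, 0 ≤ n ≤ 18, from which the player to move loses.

Build the W/L table. Terminal = L. A non-terminal position is W if it has a move to some L; otherwise it is L.
n=0: no move → L
n=1: W (go to 0, an L position)
n=2: L (sole option 1(W) is W)
n=3: W (go to 2, an L position)
n=4: W (go to 2, an L position)
n=5: L (sole option 4(W) is W)
n=6: W (go to 5, an L position)
n=7: L (sole option 6(W) is W)
n=8: W (go to 7, an L position)
n=9: L (options 6(W), 8(W) are all W)
n=10: W (go to 5, an L position)
n=11: L (sole option 10(W) is W)
n=12: W (go to 9, an L position)
n=13: L (sole option 12(W) is W)
n=14: W (go to 7, an L position)
n=15: L (options 10(W), 12(W), 14(W) are all W)
n=16: W (go to 15, an L position)
n=17: L (sole option 16(W) is W)
n=18: W (go to 9, an L position)
L entries with 0 ≤ n ≤ 18: n = 0, 2, 5, 7, 9, 11, 13, 15, 17; that makes 9.

9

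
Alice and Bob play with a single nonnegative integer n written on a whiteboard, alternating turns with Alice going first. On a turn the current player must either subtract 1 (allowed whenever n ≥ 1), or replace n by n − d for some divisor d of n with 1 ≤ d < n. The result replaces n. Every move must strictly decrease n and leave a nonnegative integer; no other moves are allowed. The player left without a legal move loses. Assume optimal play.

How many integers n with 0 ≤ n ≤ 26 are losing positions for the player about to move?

13

Build the W/L table. Terminal = L. A non-terminal position is W if it has a move to some L; otherwise it is L.
n=0: no move → L
n=1: can move to 0, which is L ⇒ W
n=2: the only move is to 1(W), a W ⇒ L
n=3: can move to 2, which is L ⇒ W
n=4: can move to 2, which is L ⇒ W
n=5: the only move is to 4(W), a W ⇒ L
n=6: can move to 5, which is L ⇒ W
n=7: the only move is to 6(W), a W ⇒ L
n=8: can move to 7, which is L ⇒ W
n=9: moves to 6(W), 8(W); every one is W ⇒ L
n=10: can move to 5, which is L ⇒ W
n=11: the only move is to 10(W), a W ⇒ L
n=12: can move to 9, which is L ⇒ W
n=13: the only move is to 12(W), a W ⇒ L
n=14: can move to 7, which is L ⇒ W
n=15: moves to 10(W), 12(W), 14(W); every one is W ⇒ L
n=16: can move to 15, which is L ⇒ W
n=17: the only move is to 16(W), a W ⇒ L
n=18: can move to 9, which is L ⇒ W
n=19: the only move is to 18(W), a W ⇒ L
n=20: can move to 15, which is L ⇒ W
n=21: moves to 14(W), 18(W), 20(W); every one is W ⇒ L
n=22: can move to 11, which is L ⇒ W
n=23: the only move is to 22(W), a W ⇒ L
n=24: can move to 21, which is L ⇒ W
n=25: moves to 20(W), 24(W); every one is W ⇒ L
n=26: can move to 13, which is L ⇒ W
L entries with 0 ≤ n ≤ 26: n = 0, 2, 5, 7, 9, 11, 13, 15, 17, 19, 21, 23, 25; that makes 13.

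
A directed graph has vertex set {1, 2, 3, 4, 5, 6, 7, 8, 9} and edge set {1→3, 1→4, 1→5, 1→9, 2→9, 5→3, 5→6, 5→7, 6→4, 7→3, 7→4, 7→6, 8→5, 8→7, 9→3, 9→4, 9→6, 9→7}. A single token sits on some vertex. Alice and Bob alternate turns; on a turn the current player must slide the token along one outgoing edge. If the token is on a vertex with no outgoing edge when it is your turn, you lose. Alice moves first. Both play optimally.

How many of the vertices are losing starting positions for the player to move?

4

Classify positions by backward induction: terminal positions (no move available) are L. From any other position, the mover wins iff some move reaches an L.
Every edge goes from a vertex to one that appears earlier in the order 3, 4, 6, 7, 9, 2, 5, 1, 8, so processing vertices in that order labels each vertex after all of its successors.
3: no outgoing edge → L
4: no outgoing edge → L
6: →4(L), so W
7: →4(L), so W
9: →4(L), so W
2: →9(W) only, which is W, so L
5: →3(L), so W
1: →4(L), so W
8: →5(W), 7(W) — all W, so L
The L vertices are 2, 3, 4, 8; that is 4 in all.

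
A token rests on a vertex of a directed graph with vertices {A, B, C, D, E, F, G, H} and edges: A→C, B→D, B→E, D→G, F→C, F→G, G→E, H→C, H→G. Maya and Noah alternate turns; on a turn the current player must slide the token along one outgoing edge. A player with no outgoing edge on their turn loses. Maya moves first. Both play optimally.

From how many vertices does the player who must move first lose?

3

Use the standard recursion: the mover loses at a terminal position; elsewhere, the mover wins exactly when some move hands the opponent an L position.
Every edge goes from a vertex to one that appears earlier in the order E, C, G, F, D, B, H, A, so processing vertices in that order labels each vertex after all of its successors.
E: no outgoing edge → L
C: no outgoing edge → L
G: →E(L), so W
F: →C(L), so W
D: →G(W) only, which is W, so L
B: →D(L), so W
H: →C(L), so W
A: →C(L), so W
The L vertices are C, D, E; that is 3 in all.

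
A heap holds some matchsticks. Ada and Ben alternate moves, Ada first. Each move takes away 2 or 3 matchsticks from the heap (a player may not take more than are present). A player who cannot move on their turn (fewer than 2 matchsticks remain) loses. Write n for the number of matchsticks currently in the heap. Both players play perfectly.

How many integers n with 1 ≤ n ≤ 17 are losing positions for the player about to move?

7

Label each position W (a win for the player to move) or L (a loss). A position with no legal move is L; any other position is W exactly when some move reaches an L, and L when every move reaches a W.
n=0: no move → L
n=1: no move → L
n=2: →0(L), so W
n=3: →1(L), so W
n=4: →1(L), so W
n=5: →3(W), 2(W) — all W, so L
n=6: →4(W), 3(W) — all W, so L
n=7: →5(L), so W
n=8: →6(L), so W
n=9: →6(L), so W
n=10: →8(W), 7(W) — all W, so L
n=11: →9(W), 8(W) — all W, so L
n=12: →10(L), so W
n=13: →11(L), so W
n=14: →11(L), so W
n=15: →13(W), 12(W) — all W, so L
n=16: →14(W), 13(W) — all W, so L
n=17: →15(L), so W
L entries with 1 ≤ n ≤ 17 (n=0 is outside the asked range and is not counted): n = 1, 5, 6, 10, 11, 15, 16; that makes 7.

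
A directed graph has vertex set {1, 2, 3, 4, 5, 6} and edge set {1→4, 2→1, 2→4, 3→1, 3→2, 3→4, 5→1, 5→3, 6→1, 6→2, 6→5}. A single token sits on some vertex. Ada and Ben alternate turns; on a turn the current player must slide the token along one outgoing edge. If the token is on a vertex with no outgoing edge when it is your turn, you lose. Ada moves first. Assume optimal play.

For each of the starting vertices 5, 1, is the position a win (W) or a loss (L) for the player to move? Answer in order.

Build the W/L table. Terminal = L. A non-terminal position is W if it has a move to some L; otherwise it is L.
Every edge goes from a vertex to one that appears earlier in the order 4, 1, 2, 3, 5, 6, so processing vertices in that order labels each vertex after all of its successors.
4: no outgoing edge → L
1: reaches L-position 4 → W
2: reaches L-position 4 → W
3: reaches L-position 4 → W
5: only reaches 3(W), 1(W), all W → L
6: reaches L-position 5 → W

5: L, 1: W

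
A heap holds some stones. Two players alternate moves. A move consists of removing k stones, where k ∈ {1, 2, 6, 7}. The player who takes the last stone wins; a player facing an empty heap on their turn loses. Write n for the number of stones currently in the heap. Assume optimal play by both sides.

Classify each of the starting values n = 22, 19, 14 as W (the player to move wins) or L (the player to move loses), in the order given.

Build the W/L table. Terminal = L. A non-terminal position is W if it has a move to some L; otherwise it is L.
n=0: no move → L
n=1: can move to 0, which is L ⇒ W
n=2: can move to 0, which is L ⇒ W
n=3: moves to 2(W), 1(W); every one is W ⇒ L
n=4: can move to 3, which is L ⇒ W
n=5: can move to 3, which is L ⇒ W
n=6: can move to 0, which is L ⇒ W
n=7: can move to 0, which is L ⇒ W
n=8: moves to 7(W), 6(W), 2(W), 1(W); every one is W ⇒ L
n=9: can move to 8, which is L ⇒ W
n=10: can move to 8, which is L ⇒ W
n=11: moves to 10(W), 9(W), 5(W), 4(W); every one is W ⇒ L
n=12: can move to 11, which is L ⇒ W
n=13: can move to 11, which is L ⇒ W
n=14: can move to 8, which is L ⇒ W
n=15: can move to 8, which is L ⇒ W
n=16: moves to 15(W), 14(W), 10(W), 9(W); every one is W ⇒ L
n=17: can move to 16, which is L ⇒ W
n=18: can move to 16, which is L ⇒ W
n=19: moves to 18(W), 17(W), 13(W), 12(W); every one is W ⇒ L
n=20: can move to 19, which is L ⇒ W
n=21: can move to 19, which is L ⇒ W
n=22: can move to 16, which is L ⇒ W

22: W, 19: L, 14: W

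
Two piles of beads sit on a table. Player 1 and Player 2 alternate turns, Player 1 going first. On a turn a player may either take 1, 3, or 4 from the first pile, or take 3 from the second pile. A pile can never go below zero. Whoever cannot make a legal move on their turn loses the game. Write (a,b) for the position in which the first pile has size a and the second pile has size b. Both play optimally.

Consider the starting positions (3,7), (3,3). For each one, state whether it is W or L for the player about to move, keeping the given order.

(3,7): W, (3,3): L

Build the W/L table. Terminal = L. A non-terminal position is W if it has a move to some L; otherwise it is L.
No move ever increases a pile, so every position that can arise here has a ≤ 3 and b ≤ 7; it is enough to label the cells with 0 ≤ a ≤ 3 and 0 ≤ b ≤ 7.
Every move lowers a or b (never raises either), so fill the grid row by row in increasing a, and left to right within a row: each cell's successors are then already labelled.
      b=0  b=1  b=2  b=3  b=4  b=5  b=6  b=7
a=0:    L    L    L    W    W    W    L    L
a=1:    W    W    W    L    L    L    W    W
a=2:    L    L    L    W    W    W    L    L
a=3:    W    W    W    L    L    L    W    W
Cells with no legal move (terminal, hence L): (0,0), (0,1), (0,2).
The remaining L cells, each justified by listing all of its moves:
(0,6): the only move is to (0,3)(W), a W ⇒ L
(0,7): the only move is to (0,4)(W), a W ⇒ L
(1,3): moves to (0,3)(W), (1,0)(W); every one is W ⇒ L
(1,4): moves to (0,4)(W), (1,1)(W); every one is W ⇒ L
(1,5): moves to (0,5)(W), (1,2)(W); every one is W ⇒ L
(2,0): the only move is to (1,0)(W), a W ⇒ L
(2,1): the only move is to (1,1)(W), a W ⇒ L
(2,2): the only move is to (1,2)(W), a W ⇒ L
(2,6): moves to (1,6)(W), (2,3)(W); every one is W ⇒ L
(2,7): moves to (1,7)(W), (2,4)(W); every one is W ⇒ L
(3,3): moves to (2,3)(W), (0,3)(W), (3,0)(W); every one is W ⇒ L
(3,4): moves to (2,4)(W), (0,4)(W), (3,1)(W); every one is W ⇒ L
(3,5): moves to (2,5)(W), (0,5)(W), (3,2)(W); every one is W ⇒ L
Every other cell has at least one move into one of the L cells above, so it is W.
(3,7): the move to (2,7) reaches an L cell, so W
(3,3): one of the L cells justified above, so L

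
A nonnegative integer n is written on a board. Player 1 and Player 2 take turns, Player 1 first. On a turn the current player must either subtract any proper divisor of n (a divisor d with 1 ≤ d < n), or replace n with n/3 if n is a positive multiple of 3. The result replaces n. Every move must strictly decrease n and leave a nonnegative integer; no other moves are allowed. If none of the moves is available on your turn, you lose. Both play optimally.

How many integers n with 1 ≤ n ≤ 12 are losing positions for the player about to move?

5

Label each position W (a win for the player to move) or L (a loss). A position with no legal move is L; any other position is W exactly when some move reaches an L, and L when every move reaches a W.
n=0: no move → L
n=1: no move → L
n=2: →1(L), so W
n=3: →1(L), so W
n=4: →2(W), 3(W) — all W, so L
n=5: →4(L), so W
n=6: →4(L), so W
n=7: →6(W) only, which is W, so L
n=8: →4(L), so W
n=9: →3(W), 6(W), 8(W) — all W, so L
n=10: →9(L), so W
n=11: →10(W) only, which is W, so L
n=12: →4(L), so W
L entries with 1 ≤ n ≤ 12 (n=0 is outside the asked range and is not counted): n = 1, 4, 7, 9, 11; that makes 5.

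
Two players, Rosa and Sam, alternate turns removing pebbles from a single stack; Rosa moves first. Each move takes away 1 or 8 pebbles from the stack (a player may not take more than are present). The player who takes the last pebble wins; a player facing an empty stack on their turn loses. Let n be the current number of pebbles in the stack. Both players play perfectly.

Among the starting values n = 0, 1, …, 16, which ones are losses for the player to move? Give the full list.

0, 2, 4, 6, 9, 11, 13, 15

Use the standard recursion: the mover loses at a terminal position; elsewhere, the mover wins exactly when some move hands the opponent an L position.
n=0: no move → L
n=1: →0(L), so W
n=2: →1(W) only, which is W, so L
n=3: →2(L), so W
n=4: →3(W) only, which is W, so L
n=5: →4(L), so W
n=6: →5(W) only, which is W, so L
n=7: →6(L), so W
n=8: →0(L), so W
n=9: →8(W), 1(W) — all W, so L
n=10: →9(L), so W
n=11: →10(W), 3(W) — all W, so L
n=12: →11(L), so W
n=13: →12(W), 5(W) — all W, so L
n=14: →13(L), so W
n=15: →14(W), 7(W) — all W, so L
n=16: →15(L), so W
The losing starting values of n are exactly the entries labelled L in this table (8 of them).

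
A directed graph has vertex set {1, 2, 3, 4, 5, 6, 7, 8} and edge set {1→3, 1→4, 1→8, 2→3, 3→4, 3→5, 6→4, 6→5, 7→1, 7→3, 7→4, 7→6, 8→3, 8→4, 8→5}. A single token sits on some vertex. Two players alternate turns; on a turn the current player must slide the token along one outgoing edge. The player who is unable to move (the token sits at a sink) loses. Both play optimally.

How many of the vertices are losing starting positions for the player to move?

3

Build the W/L table. Terminal = L. A non-terminal position is W if it has a move to some L; otherwise it is L.
Every edge goes from a vertex to one that appears earlier in the order 5, 4, 3, 8, 1, 6, 7, 2, so processing vertices in that order labels each vertex after all of its successors.
5: no outgoing edge → L
4: no outgoing edge → L
3: →4(L), so W
8: →4(L), so W
1: →4(L), so W
6: →4(L), so W
7: →4(L), so W
2: →3(W) only, which is W, so L
The L vertices are 2, 4, 5; that is 3 in all.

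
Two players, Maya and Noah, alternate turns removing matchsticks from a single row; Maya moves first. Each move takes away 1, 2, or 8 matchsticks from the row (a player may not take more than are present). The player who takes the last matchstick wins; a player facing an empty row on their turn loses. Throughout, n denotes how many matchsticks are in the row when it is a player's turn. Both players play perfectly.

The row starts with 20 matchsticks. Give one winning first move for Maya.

Remove 2, leaving 18.

Label each position W (a win for the player to move) or L (a loss). A position with no legal move is L; any other position is W exactly when some move reaches an L, and L when every move reaches a W.
n=0: no move → L
n=1: W (go to 0, an L position)
n=2: W (go to 0, an L position)
n=3: L (options 2(W), 1(W) are all W)
n=4: W (go to 3, an L position)
n=5: W (go to 3, an L position)
n=6: L (options 5(W), 4(W) are all W)
n=7: W (go to 6, an L position)
n=8: W (go to 6, an L position)
n=9: L (options 8(W), 7(W), 1(W) are all W)
n=10: W (go to 9, an L position)
n=11: W (go to 9, an L position)
n=12: L (options 11(W), 10(W), 4(W) are all W)
n=13: W (go to 12, an L position)
n=14: W (go to 12, an L position)
n=15: L (options 14(W), 13(W), 7(W) are all W)
n=16: W (go to 15, an L position)
n=17: W (go to 15, an L position)
n=18: L (options 17(W), 16(W), 10(W) are all W)
n=19: W (go to 18, an L position)
n=20: W (go to 18, an L position)
From 20, the L positions reachable in one move are: 18, 12. Any move reaching one of these is winning.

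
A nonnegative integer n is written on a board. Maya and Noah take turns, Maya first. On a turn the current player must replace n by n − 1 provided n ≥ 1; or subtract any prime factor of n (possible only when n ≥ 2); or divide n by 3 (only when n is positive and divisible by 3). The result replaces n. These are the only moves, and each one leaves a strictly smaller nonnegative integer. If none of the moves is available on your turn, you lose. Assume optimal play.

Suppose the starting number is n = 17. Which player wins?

Maya wins.

Positions with no move are L. A position that does have a move is losing for the player to move precisely when every available move leads to a winning position for the opponent. Fill in the labels:
n=0: no move → L
n=1: W (go to 0, an L position)
n=2: W (go to 0, an L position)
n=3: W (go to 0, an L position)
n=4: L (options 2(W), 3(W) are all W)
n=5: W (go to 0, an L position)
n=6: W (go to 4, an L position)
n=7: W (go to 0, an L position)
n=8: L (options 6(W), 7(W) are all W)
n=9: W (go to 8, an L position)
n=10: W (go to 8, an L position)
n=11: W (go to 0, an L position)
n=12: W (go to 4, an L position)
n=13: W (go to 0, an L position)
n=14: L (options 7(W), 12(W), 13(W) are all W)
n=15: W (go to 14, an L position)
n=16: W (go to 14, an L position)
n=17: W (go to 0, an L position)
From 17 Maya can move to 0, reaching an L position.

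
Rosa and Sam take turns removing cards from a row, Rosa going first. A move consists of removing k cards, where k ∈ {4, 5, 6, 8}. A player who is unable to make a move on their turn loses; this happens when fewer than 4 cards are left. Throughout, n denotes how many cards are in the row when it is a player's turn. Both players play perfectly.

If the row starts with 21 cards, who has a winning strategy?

Rosa wins.

Positions with no move are L. A position that does have a move is losing for the player to move precisely when every available move leads to a winning position for the opponent. Fill in the labels:
n=0: no move → L
n=1: no move → L
n=2: no move → L
n=3: no move → L
n=4: can move to 0, which is L ⇒ W
n=5: can move to 1, which is L ⇒ W
n=6: can move to 2, which is L ⇒ W
n=7: can move to 3, which is L ⇒ W
n=8: can move to 3, which is L ⇒ W
n=9: can move to 3, which is L ⇒ W
n=10: can move to 2, which is L ⇒ W
n=11: can move to 3, which is L ⇒ W
n=12: moves to 8(W), 7(W), 6(W), 4(W); every one is W ⇒ L
n=13: moves to 9(W), 8(W), 7(W), 5(W); every one is W ⇒ L
n=14: moves to 10(W), 9(W), 8(W), 6(W); every one is W ⇒ L
n=15: moves to 11(W), 10(W), 9(W), 7(W); every one is W ⇒ L
n=16: can move to 12, which is L ⇒ W
n=17: can move to 13, which is L ⇒ W
n=18: can move to 14, which is L ⇒ W
n=19: can move to 15, which is L ⇒ W
n=20: can move to 15, which is L ⇒ W
n=21: can move to 15, which is L ⇒ W
From 21 Rosa can remove 6, leaving 15, reaching an L position.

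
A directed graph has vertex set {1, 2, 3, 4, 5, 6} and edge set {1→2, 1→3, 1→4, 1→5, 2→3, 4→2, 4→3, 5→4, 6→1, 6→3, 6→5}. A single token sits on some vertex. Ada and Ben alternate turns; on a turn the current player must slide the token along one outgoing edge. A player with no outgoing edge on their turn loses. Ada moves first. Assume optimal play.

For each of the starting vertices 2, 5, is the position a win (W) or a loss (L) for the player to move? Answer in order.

Label each position W (a win for the player to move) or L (a loss). A position with no legal move is L; any other position is W exactly when some move reaches an L, and L when every move reaches a W.
Every edge goes from a vertex to one that appears earlier in the order 3, 2, 4, 5, 1, 6, so processing vertices in that order labels each vertex after all of its successors.
3: no outgoing edge → L
2: reaches L-position 3 → W
4: reaches L-position 3 → W
5: only reaches 4(W), which is W → L
1: reaches L-position 5 → W
6: reaches L-position 5 → W

2: W, 5: L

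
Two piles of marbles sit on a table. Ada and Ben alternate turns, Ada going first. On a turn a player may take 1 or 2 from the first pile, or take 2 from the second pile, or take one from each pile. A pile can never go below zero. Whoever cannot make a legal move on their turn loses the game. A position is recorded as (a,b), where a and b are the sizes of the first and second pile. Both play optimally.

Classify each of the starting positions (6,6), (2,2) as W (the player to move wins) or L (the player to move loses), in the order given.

Use the standard recursion: the mover loses at a terminal position; elsewhere, the mover wins exactly when some move hands the opponent an L position.
No move ever increases a pile, so every position that can arise here has a ≤ 6 and b ≤ 6; it is enough to label the cells with 0 ≤ a ≤ 6 and 0 ≤ b ≤ 6.
Every move lowers a or b (never raises either), so fill the grid row by row in increasing a, and left to right within a row: each cell's successors are then already labelled.
      b=0  b=1  b=2  b=3  b=4  b=5  b=6
a=0:    L    L    W    W    L    L    W
a=1:    W    W    W    L    W    W    W
a=2:    W    W    L    W    W    W    L
a=3:    L    L    W    W    L    L    W
a=4:    W    W    W    L    W    W    W
a=5:    W    W    L    W    W    W    L
a=6:    L    L    W    W    L    L    W
Cells with no legal move (terminal, hence L): (0,0), (0,1).
The remaining L cells, each justified by listing all of its moves:
(0,4): L (sole option (0,2)(W) is W)
(0,5): L (sole option (0,3)(W) is W)
(1,3): L (options (0,3)(W), (1,1)(W), (0,2)(W) are all W)
(2,2): L (options (1,2)(W), (0,2)(W), (2,0)(W), (1,1)(W) are all W)
(2,6): L (options (1,6)(W), (0,6)(W), (2,4)(W), (1,5)(W) are all W)
(3,0): L (options (2,0)(W), (1,0)(W) are all W)
(3,1): L (options (2,1)(W), (1,1)(W), (2,0)(W) are all W)
(3,4): L (options (2,4)(W), (1,4)(W), (3,2)(W), (2,3)(W) are all W)
(3,5): L (options (2,5)(W), (1,5)(W), (3,3)(W), (2,4)(W) are all W)
(4,3): L (options (3,3)(W), (2,3)(W), (4,1)(W), (3,2)(W) are all W)
(5,2): L (options (4,2)(W), (3,2)(W), (5,0)(W), (4,1)(W) are all W)
(5,6): L (options (4,6)(W), (3,6)(W), (5,4)(W), (4,5)(W) are all W)
(6,0): L (options (5,0)(W), (4,0)(W) are all W)
(6,1): L (options (5,1)(W), (4,1)(W), (5,0)(W) are all W)
(6,4): L (options (5,4)(W), (4,4)(W), (6,2)(W), (5,3)(W) are all W)
(6,5): L (options (5,5)(W), (4,5)(W), (6,3)(W), (5,4)(W) are all W)
Every other cell has at least one move into one of the L cells above, so it is W.
(6,6): the move to (5,6) reaches an L cell, so W
(2,2): one of the L cells justified above, so L

(6,6): W, (2,2): L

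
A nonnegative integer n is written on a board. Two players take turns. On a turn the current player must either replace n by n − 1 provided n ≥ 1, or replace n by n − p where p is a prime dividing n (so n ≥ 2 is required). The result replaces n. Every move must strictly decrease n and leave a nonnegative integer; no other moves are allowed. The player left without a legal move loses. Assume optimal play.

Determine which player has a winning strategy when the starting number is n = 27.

Use the standard recursion: the mover loses at a terminal position; elsewhere, the mover wins exactly when some move hands the opponent an L position.
n=0: no move → L
n=1: →0(L), so W
n=2: →0(L), so W
n=3: →0(L), so W
n=4: →2(W), 3(W) — all W, so L
n=5: →0(L), so W
n=6: →4(L), so W
n=7: →0(L), so W
n=8: →6(W), 7(W) — all W, so L
n=9: →8(L), so W
n=10: →8(L), so W
n=11: →0(L), so W
n=12: →9(W), 10(W), 11(W) — all W, so L
n=13: →0(L), so W
n=14: →12(L), so W
n=15: →12(L), so W
n=16: →14(W), 15(W) — all W, so L
n=17: →0(L), so W
n=18: →16(L), so W
n=19: →0(L), so W
n=20: →15(W), 18(W), 19(W) — all W, so L
n=21: →20(L), so W
n=22: →20(L), so W
n=23: →0(L), so W
n=24: →21(W), 22(W), 23(W) — all W, so L
n=25: →20(L), so W
n=26: →24(L), so W
n=27: →24(L), so W
From 27 the player to move can move to 24, reaching an L position.

The first player wins.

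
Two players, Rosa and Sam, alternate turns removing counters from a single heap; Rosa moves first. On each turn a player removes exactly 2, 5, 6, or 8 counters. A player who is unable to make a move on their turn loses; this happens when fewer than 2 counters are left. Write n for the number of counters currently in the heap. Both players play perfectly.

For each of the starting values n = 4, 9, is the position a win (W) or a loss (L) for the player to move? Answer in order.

4: L, 9: W

Use the standard recursion: the mover loses at a terminal position; elsewhere, the mover wins exactly when some move hands the opponent an L position.
n=0: no move → L
n=1: no move → L
n=2: can move to 0, which is L ⇒ W
n=3: can move to 1, which is L ⇒ W
n=4: the only move is to 2(W), a W ⇒ L
n=5: can move to 0, which is L ⇒ W
n=6: can move to 4, which is L ⇒ W
n=7: can move to 1, which is L ⇒ W
n=8: can move to 0, which is L ⇒ W
n=9: can move to 4, which is L ⇒ W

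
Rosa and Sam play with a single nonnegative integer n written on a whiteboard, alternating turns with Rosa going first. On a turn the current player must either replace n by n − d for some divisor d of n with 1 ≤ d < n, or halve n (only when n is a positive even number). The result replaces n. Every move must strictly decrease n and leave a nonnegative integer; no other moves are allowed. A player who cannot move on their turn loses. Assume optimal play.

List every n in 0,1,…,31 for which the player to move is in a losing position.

0, 1, 3, 5, 7, 9, 11, 13, 15, 17, 19, 21, 23, 25, 27, 29, 31

Positions with no move are L. A position that does have a move is losing for the player to move precisely when every available move leads to a winning position for the opponent. Fill in the labels:
n=0: no move → L
n=1: no move → L
n=2: →1(L), so W
n=3: →2(W) only, which is W, so L
n=4: →3(L), so W
n=5: →4(W) only, which is W, so L
n=6: →3(L), so W
n=7: →6(W) only, which is W, so L
n=8: →7(L), so W
n=9: →6(W), 8(W) — all W, so L
n=10: →5(L), so W
n=11: →10(W) only, which is W, so L
n=12: →9(L), so W
n=13: →12(W) only, which is W, so L
n=14: →7(L), so W
n=15: →10(W), 12(W), 14(W) — all W, so L
n=16: →15(L), so W
n=17: →16(W) only, which is W, so L
n=18: →9(L), so W
n=19: →18(W) only, which is W, so L
n=20: →15(L), so W
n=21: →14(W), 18(W), 20(W) — all W, so L
n=22: →11(L), so W
n=23: →22(W) only, which is W, so L
n=24: →21(L), so W
n=25: →20(W), 24(W) — all W, so L
n=26: →13(L), so W
n=27: →18(W), 24(W), 26(W) — all W, so L
n=28: →21(L), so W
n=29: →28(W) only, which is W, so L
n=30: →15(L), so W
n=31: →30(W) only, which is W, so L
Reading off the rows marked L gives the requested list; there are 17 such values of n.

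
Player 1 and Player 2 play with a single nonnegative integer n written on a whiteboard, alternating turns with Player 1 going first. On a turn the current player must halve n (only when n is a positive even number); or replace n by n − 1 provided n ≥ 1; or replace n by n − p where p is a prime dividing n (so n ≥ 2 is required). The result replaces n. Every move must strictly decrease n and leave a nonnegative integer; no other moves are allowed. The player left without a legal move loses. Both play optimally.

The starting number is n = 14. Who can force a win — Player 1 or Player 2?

Label each position W (a win for the player to move) or L (a loss). A position with no legal move is L; any other position is W exactly when some move reaches an L, and L when every move reaches a W.
n=0: no move → L
n=1: can move to 0, which is L ⇒ W
n=2: can move to 0, which is L ⇒ W
n=3: can move to 0, which is L ⇒ W
n=4: moves to 2(W), 3(W); every one is W ⇒ L
n=5: can move to 0, which is L ⇒ W
n=6: can move to 4, which is L ⇒ W
n=7: can move to 0, which is L ⇒ W
n=8: can move to 4, which is L ⇒ W
n=9: moves to 6(W), 8(W); every one is W ⇒ L
n=10: can move to 9, which is L ⇒ W
n=11: can move to 0, which is L ⇒ W
n=12: can move to 9, which is L ⇒ W
n=13: can move to 0, which is L ⇒ W
n=14: moves to 7(W), 12(W), 13(W); every one is W ⇒ L
Every move from 14 reaches a W position, so the mover loses.

Player 2 wins.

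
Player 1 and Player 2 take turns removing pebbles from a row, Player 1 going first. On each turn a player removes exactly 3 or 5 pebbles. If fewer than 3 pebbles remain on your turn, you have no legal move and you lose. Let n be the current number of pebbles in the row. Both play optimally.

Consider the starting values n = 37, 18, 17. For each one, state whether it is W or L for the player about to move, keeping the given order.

Compute win/loss labels from the base case upward. A position with no move is L. Any other position is W if it can reach an L in one move, else L.
n=0: no move → L
n=1: no move → L
n=2: no move → L
n=3: W (go to 0, an L position)
n=4: W (go to 1, an L position)
n=5: W (go to 2, an L position)
n=6: W (go to 1, an L position)
n=7: W (go to 2, an L position)
n=8: L (options 5(W), 3(W) are all W)
n=9: L (options 6(W), 4(W) are all W)
n=10: L (options 7(W), 5(W) are all W)
n=11: W (go to 8, an L position)
n=12: W (go to 9, an L position)
n=13: W (go to 10, an L position)
n=14: W (go to 9, an L position)
n=15: W (go to 10, an L position)
n=16: L (options 13(W), 11(W) are all W)
n=17: L (options 14(W), 12(W) are all W)
n=18: L (options 15(W), 13(W) are all W)
n=19: W (go to 16, an L position)
n=20: W (go to 17, an L position)
n=21: W (go to 18, an L position)
n=22: W (go to 17, an L position)
n=23: W (go to 18, an L position)
n=24: L (options 21(W), 19(W) are all W)
n=25: L (options 22(W), 20(W) are all W)
n=26: L (options 23(W), 21(W) are all W)
n=27: W (go to 24, an L position)
n=28: W (go to 25, an L position)
n=29: W (go to 26, an L position)
n=30: W (go to 25, an L position)
n=31: W (go to 26, an L position)
n=32: L (options 29(W), 27(W) are all W)
n=33: L (options 30(W), 28(W) are all W)
n=34: L (options 31(W), 29(W) are all W)
n=35: W (go to 32, an L position)
n=36: W (go to 33, an L position)
n=37: W (go to 34, an L position)

37: W, 18: L, 17: L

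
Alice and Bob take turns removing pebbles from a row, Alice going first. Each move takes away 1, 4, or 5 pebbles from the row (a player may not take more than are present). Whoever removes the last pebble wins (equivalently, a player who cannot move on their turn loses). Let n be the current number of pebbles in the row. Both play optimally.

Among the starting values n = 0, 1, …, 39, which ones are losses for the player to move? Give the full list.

Label each position W (a win for the player to move) or L (a loss). A position with no legal move is L; any other position is W exactly when some move reaches an L, and L when every move reaches a W.
n=0: no move → L
n=1: can move to 0, which is L ⇒ W
n=2: the only move is to 1(W), a W ⇒ L
n=3: can move to 2, which is L ⇒ W
n=4: can move to 0, which is L ⇒ W
n=5: can move to 0, which is L ⇒ W
n=6: can move to 2, which is L ⇒ W
n=7: can move to 2, which is L ⇒ W
n=8: moves to 7(W), 4(W), 3(W); every one is W ⇒ L
n=9: can move to 8, which is L ⇒ W
n=10: moves to 9(W), 6(W), 5(W); every one is W ⇒ L
n=11: can move to 10, which is L ⇒ W
n=12: can move to 8, which is L ⇒ W
n=13: can move to 8, which is L ⇒ W
n=14: can move to 10, which is L ⇒ W
n=15: can move to 10, which is L ⇒ W
n=16: moves to 15(W), 12(W), 11(W); every one is W ⇒ L
n=17: can move to 16, which is L ⇒ W
n=18: moves to 17(W), 14(W), 13(W); every one is W ⇒ L
n=19: can move to 18, which is L ⇒ W
n=20: can move to 16, which is L ⇒ W
n=21: can move to 16, which is L ⇒ W
n=22: can move to 18, which is L ⇒ W
n=23: can move to 18, which is L ⇒ W
n=24: moves to 23(W), 20(W), 19(W); every one is W ⇒ L
n=25: can move to 24, which is L ⇒ W
n=26: moves to 25(W), 22(W), 21(W); every one is W ⇒ L
n=27: can move to 26, which is L ⇒ W
n=28: can move to 24, which is L ⇒ W
n=29: can move to 24, which is L ⇒ W
n=30: can move to 26, which is L ⇒ W
n=31: can move to 26, which is L ⇒ W
n=32: moves to 31(W), 28(W), 27(W); every one is W ⇒ L
n=33: can move to 32, which is L ⇒ W
n=34: moves to 33(W), 30(W), 29(W); every one is W ⇒ L
n=35: can move to 34, which is L ⇒ W
n=36: can move to 32, which is L ⇒ W
n=37: can move to 32, which is L ⇒ W
n=38: can move to 34, which is L ⇒ W
n=39: can move to 34, which is L ⇒ W
Reading off the rows marked L gives the requested list; there are 10 such values of n.

0, 2, 8, 10, 16, 18, 24, 26, 32, 34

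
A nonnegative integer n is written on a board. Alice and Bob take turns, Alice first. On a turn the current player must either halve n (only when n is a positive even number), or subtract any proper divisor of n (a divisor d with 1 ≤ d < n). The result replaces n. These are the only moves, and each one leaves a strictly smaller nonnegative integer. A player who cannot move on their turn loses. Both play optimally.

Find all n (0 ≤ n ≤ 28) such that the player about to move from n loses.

0, 1, 3, 5, 7, 9, 11, 13, 15, 17, 19, 21, 23, 25, 27

Compute win/loss labels from the base case upward. A position with no move is L. Any other position is W if it can reach an L in one move, else L.
n=0: no move → L
n=1: no move → L
n=2: can move to 1, which is L ⇒ W
n=3: the only move is to 2(W), a W ⇒ L
n=4: can move to 3, which is L ⇒ W
n=5: the only move is to 4(W), a W ⇒ L
n=6: can move to 3, which is L ⇒ W
n=7: the only move is to 6(W), a W ⇒ L
n=8: can move to 7, which is L ⇒ W
n=9: moves to 6(W), 8(W); every one is W ⇒ L
n=10: can move to 5, which is L ⇒ W
n=11: the only move is to 10(W), a W ⇒ L
n=12: can move to 9, which is L ⇒ W
n=13: the only move is to 12(W), a W ⇒ L
n=14: can move to 7, which is L ⇒ W
n=15: moves to 10(W), 12(W), 14(W); every one is W ⇒ L
n=16: can move to 15, which is L ⇒ W
n=17: the only move is to 16(W), a W ⇒ L
n=18: can move to 9, which is L ⇒ W
n=19: the only move is to 18(W), a W ⇒ L
n=20: can move to 15, which is L ⇒ W
n=21: moves to 14(W), 18(W), 20(W); every one is W ⇒ L
n=22: can move to 11, which is L ⇒ W
n=23: the only move is to 22(W), a W ⇒ L
n=24: can move to 21, which is L ⇒ W
n=25: moves to 20(W), 24(W); every one is W ⇒ L
n=26: can move to 13, which is L ⇒ W
n=27: moves to 18(W), 24(W), 26(W); every one is W ⇒ L
n=28: can move to 21, which is L ⇒ W
The losing starting values of n are exactly the entries labelled L in this table (15 of them).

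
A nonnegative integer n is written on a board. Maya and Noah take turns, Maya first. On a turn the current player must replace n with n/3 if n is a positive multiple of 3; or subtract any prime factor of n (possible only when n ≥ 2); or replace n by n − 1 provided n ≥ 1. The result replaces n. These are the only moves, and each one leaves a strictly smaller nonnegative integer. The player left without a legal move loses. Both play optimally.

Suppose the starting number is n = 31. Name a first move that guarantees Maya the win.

Move to 0.

Classify positions by backward induction: terminal positions (no move available) are L. From any other position, the mover wins iff some move reaches an L.
n=0: no move → L
n=1: W (go to 0, an L position)
n=2: W (go to 0, an L position)
n=3: W (go to 0, an L position)
n=4: L (options 2(W), 3(W) are all W)
n=5: W (go to 0, an L position)
n=6: W (go to 4, an L position)
n=7: W (go to 0, an L position)
n=8: L (options 6(W), 7(W) are all W)
n=9: W (go to 8, an L position)
n=10: W (go to 8, an L position)
n=11: W (go to 0, an L position)
n=12: W (go to 4, an L position)
n=13: W (go to 0, an L position)
n=14: L (options 7(W), 12(W), 13(W) are all W)
n=15: W (go to 14, an L position)
n=16: W (go to 14, an L position)
n=17: W (go to 0, an L position)
n=18: L (options 6(W), 15(W), 16(W), 17(W) are all W)
n=19: W (go to 0, an L position)
n=20: W (go to 18, an L position)
n=21: W (go to 14, an L position)
n=22: L (options 11(W), 20(W), 21(W) are all W)
n=23: W (go to 0, an L position)
n=24: W (go to 8, an L position)
n=25: L (options 20(W), 24(W) are all W)
n=26: W (go to 25, an L position)
n=27: L (options 9(W), 24(W), 26(W) are all W)
n=28: W (go to 27, an L position)
n=29: W (go to 0, an L position)
n=30: W (go to 25, an L position)
n=31: W (go to 0, an L position)
From 31, the L positions reachable in one move are: 0.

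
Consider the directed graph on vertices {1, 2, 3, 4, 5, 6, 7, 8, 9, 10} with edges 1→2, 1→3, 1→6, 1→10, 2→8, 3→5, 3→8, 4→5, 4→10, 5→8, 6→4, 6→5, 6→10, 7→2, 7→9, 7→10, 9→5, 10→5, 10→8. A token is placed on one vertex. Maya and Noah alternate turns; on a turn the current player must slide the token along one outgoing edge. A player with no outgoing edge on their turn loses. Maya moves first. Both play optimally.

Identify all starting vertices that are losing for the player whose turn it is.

Classify positions by backward induction: terminal positions (no move available) are L. From any other position, the mover wins iff some move reaches an L.
Every edge goes from a vertex to one that appears earlier in the order 8, 5, 10, 4, 3, 2, 6, 9, 1, 7, so processing vertices in that order labels each vertex after all of its successors.
8: no outgoing edge → L
5: can move to 8, which is L ⇒ W
10: can move to 8, which is L ⇒ W
4: moves to 10(W), 5(W); every one is W ⇒ L
3: can move to 8, which is L ⇒ W
2: can move to 8, which is L ⇒ W
6: can move to 4, which is L ⇒ W
9: the only move is to 5(W), a W ⇒ L
1: moves to 6(W), 2(W), 3(W), 10(W); every one is W ⇒ L
7: can move to 9, which is L ⇒ W
Reading off the rows marked L gives the requested list; there are 4 such vertices.

1, 4, 8, 9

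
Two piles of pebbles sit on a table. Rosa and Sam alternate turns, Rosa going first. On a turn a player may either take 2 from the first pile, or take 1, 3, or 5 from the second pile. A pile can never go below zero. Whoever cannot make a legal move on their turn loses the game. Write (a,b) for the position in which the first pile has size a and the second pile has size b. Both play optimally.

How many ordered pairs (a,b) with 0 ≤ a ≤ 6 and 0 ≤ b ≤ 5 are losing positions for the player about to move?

21

Classify positions by backward induction: terminal positions (no move available) are L. From any other position, the mover wins iff some move reaches an L.
Every move lowers a or b (never raises either), so fill the grid row by row in increasing a, and left to right within a row: each cell's successors are then already labelled.
      b=0  b=1  b=2  b=3  b=4  b=5
a=0:    L    W    L    W    L    W
a=1:    L    W    L    W    L    W
a=2:    W    L    W    L    W    L
a=3:    W    L    W    L    W    L
a=4:    L    W    L    W    L    W
a=5:    L    W    L    W    L    W
a=6:    W    L    W    L    W    L
Cells with no legal move (terminal, hence L): (0,0), (1,0).
The remaining L cells, each justified by listing all of its moves:
(0,2): →(0,1)(W) only, which is W, so L
(0,4): →(0,3)(W), (0,1)(W) — all W, so L
(1,2): →(1,1)(W) only, which is W, so L
(1,4): →(1,3)(W), (1,1)(W) — all W, so L
(2,1): →(0,1)(W), (2,0)(W) — all W, so L
(2,3): →(0,3)(W), (2,2)(W), (2,0)(W) — all W, so L
(2,5): →(0,5)(W), (2,4)(W), (2,2)(W), (2,0)(W) — all W, so L
(3,1): →(1,1)(W), (3,0)(W) — all W, so L
(3,3): →(1,3)(W), (3,2)(W), (3,0)(W) — all W, so L
(3,5): →(1,5)(W), (3,4)(W), (3,2)(W), (3,0)(W) — all W, so L
(4,0): →(2,0)(W) only, which is W, so L
(4,2): →(2,2)(W), (4,1)(W) — all W, so L
(4,4): →(2,4)(W), (4,3)(W), (4,1)(W) — all W, so L
(5,0): →(3,0)(W) only, which is W, so L
(5,2): →(3,2)(W), (5,1)(W) — all W, so L
(5,4): →(3,4)(W), (5,3)(W), (5,1)(W) — all W, so L
(6,1): →(4,1)(W), (6,0)(W) — all W, so L
(6,3): →(4,3)(W), (6,2)(W), (6,0)(W) — all W, so L
(6,5): →(4,5)(W), (6,4)(W), (6,2)(W), (6,0)(W) — all W, so L
Every other cell has at least one move into one of the L cells above, so it is W.
L cells per row: a=0: 3, a=1: 3, a=2: 3, a=3: 3, a=4: 3, a=5: 3, a=6: 3; total 21.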